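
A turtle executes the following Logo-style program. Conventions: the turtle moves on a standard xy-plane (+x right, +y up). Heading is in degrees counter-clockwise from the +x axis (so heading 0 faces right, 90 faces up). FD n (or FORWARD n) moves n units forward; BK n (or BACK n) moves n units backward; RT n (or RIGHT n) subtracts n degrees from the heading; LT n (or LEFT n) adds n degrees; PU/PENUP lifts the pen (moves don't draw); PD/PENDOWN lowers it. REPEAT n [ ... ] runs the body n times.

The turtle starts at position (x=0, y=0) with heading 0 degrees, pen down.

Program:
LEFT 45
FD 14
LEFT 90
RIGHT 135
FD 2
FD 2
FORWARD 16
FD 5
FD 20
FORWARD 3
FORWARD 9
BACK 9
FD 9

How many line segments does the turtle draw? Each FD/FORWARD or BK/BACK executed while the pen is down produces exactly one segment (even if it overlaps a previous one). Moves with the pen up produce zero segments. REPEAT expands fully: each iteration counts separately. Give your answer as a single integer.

Answer: 10

Derivation:
Executing turtle program step by step:
Start: pos=(0,0), heading=0, pen down
LT 45: heading 0 -> 45
FD 14: (0,0) -> (9.899,9.899) [heading=45, draw]
LT 90: heading 45 -> 135
RT 135: heading 135 -> 0
FD 2: (9.899,9.899) -> (11.899,9.899) [heading=0, draw]
FD 2: (11.899,9.899) -> (13.899,9.899) [heading=0, draw]
FD 16: (13.899,9.899) -> (29.899,9.899) [heading=0, draw]
FD 5: (29.899,9.899) -> (34.899,9.899) [heading=0, draw]
FD 20: (34.899,9.899) -> (54.899,9.899) [heading=0, draw]
FD 3: (54.899,9.899) -> (57.899,9.899) [heading=0, draw]
FD 9: (57.899,9.899) -> (66.899,9.899) [heading=0, draw]
BK 9: (66.899,9.899) -> (57.899,9.899) [heading=0, draw]
FD 9: (57.899,9.899) -> (66.899,9.899) [heading=0, draw]
Final: pos=(66.899,9.899), heading=0, 10 segment(s) drawn
Segments drawn: 10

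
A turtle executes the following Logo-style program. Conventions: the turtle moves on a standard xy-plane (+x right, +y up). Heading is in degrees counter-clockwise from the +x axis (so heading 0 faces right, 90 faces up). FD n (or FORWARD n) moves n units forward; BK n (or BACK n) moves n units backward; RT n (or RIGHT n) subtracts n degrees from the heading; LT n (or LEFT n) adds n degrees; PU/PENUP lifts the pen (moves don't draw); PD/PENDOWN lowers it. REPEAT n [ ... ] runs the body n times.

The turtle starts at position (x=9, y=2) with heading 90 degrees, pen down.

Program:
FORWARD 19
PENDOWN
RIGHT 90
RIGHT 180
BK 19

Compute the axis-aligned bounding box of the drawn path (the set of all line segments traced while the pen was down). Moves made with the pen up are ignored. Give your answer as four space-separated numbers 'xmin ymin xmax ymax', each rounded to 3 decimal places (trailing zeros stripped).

Answer: 9 2 28 21

Derivation:
Executing turtle program step by step:
Start: pos=(9,2), heading=90, pen down
FD 19: (9,2) -> (9,21) [heading=90, draw]
PD: pen down
RT 90: heading 90 -> 0
RT 180: heading 0 -> 180
BK 19: (9,21) -> (28,21) [heading=180, draw]
Final: pos=(28,21), heading=180, 2 segment(s) drawn

Segment endpoints: x in {9, 9, 28}, y in {2, 21, 21}
xmin=9, ymin=2, xmax=28, ymax=21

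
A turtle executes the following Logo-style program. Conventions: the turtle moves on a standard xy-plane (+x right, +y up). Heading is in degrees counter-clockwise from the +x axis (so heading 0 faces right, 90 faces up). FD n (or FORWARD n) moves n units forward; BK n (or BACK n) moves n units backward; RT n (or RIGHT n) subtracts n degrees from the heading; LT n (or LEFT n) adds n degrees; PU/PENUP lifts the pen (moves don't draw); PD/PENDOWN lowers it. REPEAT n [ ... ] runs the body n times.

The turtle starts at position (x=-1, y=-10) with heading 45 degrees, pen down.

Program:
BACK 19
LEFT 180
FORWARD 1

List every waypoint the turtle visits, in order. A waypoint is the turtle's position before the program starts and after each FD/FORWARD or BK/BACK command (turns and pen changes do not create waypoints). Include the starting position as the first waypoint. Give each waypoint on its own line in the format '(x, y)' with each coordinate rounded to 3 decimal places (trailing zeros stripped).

Answer: (-1, -10)
(-14.435, -23.435)
(-15.142, -24.142)

Derivation:
Executing turtle program step by step:
Start: pos=(-1,-10), heading=45, pen down
BK 19: (-1,-10) -> (-14.435,-23.435) [heading=45, draw]
LT 180: heading 45 -> 225
FD 1: (-14.435,-23.435) -> (-15.142,-24.142) [heading=225, draw]
Final: pos=(-15.142,-24.142), heading=225, 2 segment(s) drawn
Waypoints (3 total):
(-1, -10)
(-14.435, -23.435)
(-15.142, -24.142)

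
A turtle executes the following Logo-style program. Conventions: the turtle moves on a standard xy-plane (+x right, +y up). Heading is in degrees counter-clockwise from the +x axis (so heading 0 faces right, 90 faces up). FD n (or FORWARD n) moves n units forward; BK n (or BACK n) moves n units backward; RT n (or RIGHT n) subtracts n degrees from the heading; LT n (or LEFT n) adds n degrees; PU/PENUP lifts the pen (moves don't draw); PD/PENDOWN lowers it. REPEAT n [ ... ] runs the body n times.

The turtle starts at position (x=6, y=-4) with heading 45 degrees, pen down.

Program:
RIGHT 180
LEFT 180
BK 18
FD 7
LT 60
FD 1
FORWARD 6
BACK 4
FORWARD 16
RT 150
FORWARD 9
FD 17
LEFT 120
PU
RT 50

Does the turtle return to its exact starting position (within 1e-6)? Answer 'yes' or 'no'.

Answer: no

Derivation:
Executing turtle program step by step:
Start: pos=(6,-4), heading=45, pen down
RT 180: heading 45 -> 225
LT 180: heading 225 -> 45
BK 18: (6,-4) -> (-6.728,-16.728) [heading=45, draw]
FD 7: (-6.728,-16.728) -> (-1.778,-11.778) [heading=45, draw]
LT 60: heading 45 -> 105
FD 1: (-1.778,-11.778) -> (-2.037,-10.812) [heading=105, draw]
FD 6: (-2.037,-10.812) -> (-3.59,-5.017) [heading=105, draw]
BK 4: (-3.59,-5.017) -> (-2.555,-8.88) [heading=105, draw]
FD 16: (-2.555,-8.88) -> (-6.696,6.574) [heading=105, draw]
RT 150: heading 105 -> 315
FD 9: (-6.696,6.574) -> (-0.332,0.21) [heading=315, draw]
FD 17: (-0.332,0.21) -> (11.689,-11.81) [heading=315, draw]
LT 120: heading 315 -> 75
PU: pen up
RT 50: heading 75 -> 25
Final: pos=(11.689,-11.81), heading=25, 8 segment(s) drawn

Start position: (6, -4)
Final position: (11.689, -11.81)
Distance = 9.663; >= 1e-6 -> NOT closed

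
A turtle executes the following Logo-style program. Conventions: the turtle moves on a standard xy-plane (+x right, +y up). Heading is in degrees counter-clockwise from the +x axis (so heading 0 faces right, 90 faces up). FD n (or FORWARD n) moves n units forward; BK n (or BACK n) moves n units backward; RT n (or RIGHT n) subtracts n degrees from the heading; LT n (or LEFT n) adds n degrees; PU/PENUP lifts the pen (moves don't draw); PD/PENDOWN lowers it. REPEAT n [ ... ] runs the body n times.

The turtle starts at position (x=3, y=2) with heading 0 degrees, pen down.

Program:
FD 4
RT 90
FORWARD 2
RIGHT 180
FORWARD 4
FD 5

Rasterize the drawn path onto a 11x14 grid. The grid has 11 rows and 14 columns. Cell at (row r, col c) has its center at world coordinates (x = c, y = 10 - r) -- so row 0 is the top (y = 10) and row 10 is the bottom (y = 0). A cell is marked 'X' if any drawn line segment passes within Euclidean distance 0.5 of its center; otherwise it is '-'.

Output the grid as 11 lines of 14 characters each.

Answer: --------------
-------X------
-------X------
-------X------
-------X------
-------X------
-------X------
-------X------
---XXXXX------
-------X------
-------X------

Derivation:
Segment 0: (3,2) -> (7,2)
Segment 1: (7,2) -> (7,0)
Segment 2: (7,0) -> (7,4)
Segment 3: (7,4) -> (7,9)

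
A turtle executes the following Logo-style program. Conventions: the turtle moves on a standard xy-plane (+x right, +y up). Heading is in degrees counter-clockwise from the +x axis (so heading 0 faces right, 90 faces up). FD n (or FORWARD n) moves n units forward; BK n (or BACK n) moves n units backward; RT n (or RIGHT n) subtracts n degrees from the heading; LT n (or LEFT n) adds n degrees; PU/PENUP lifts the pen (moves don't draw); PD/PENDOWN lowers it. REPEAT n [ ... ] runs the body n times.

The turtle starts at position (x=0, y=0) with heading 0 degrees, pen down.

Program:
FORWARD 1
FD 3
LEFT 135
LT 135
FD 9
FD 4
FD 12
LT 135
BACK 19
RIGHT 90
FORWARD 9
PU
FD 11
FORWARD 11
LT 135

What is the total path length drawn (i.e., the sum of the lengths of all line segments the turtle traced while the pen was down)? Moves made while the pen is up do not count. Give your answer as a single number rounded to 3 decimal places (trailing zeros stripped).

Executing turtle program step by step:
Start: pos=(0,0), heading=0, pen down
FD 1: (0,0) -> (1,0) [heading=0, draw]
FD 3: (1,0) -> (4,0) [heading=0, draw]
LT 135: heading 0 -> 135
LT 135: heading 135 -> 270
FD 9: (4,0) -> (4,-9) [heading=270, draw]
FD 4: (4,-9) -> (4,-13) [heading=270, draw]
FD 12: (4,-13) -> (4,-25) [heading=270, draw]
LT 135: heading 270 -> 45
BK 19: (4,-25) -> (-9.435,-38.435) [heading=45, draw]
RT 90: heading 45 -> 315
FD 9: (-9.435,-38.435) -> (-3.071,-44.799) [heading=315, draw]
PU: pen up
FD 11: (-3.071,-44.799) -> (4.707,-52.577) [heading=315, move]
FD 11: (4.707,-52.577) -> (12.485,-60.355) [heading=315, move]
LT 135: heading 315 -> 90
Final: pos=(12.485,-60.355), heading=90, 7 segment(s) drawn

Segment lengths:
  seg 1: (0,0) -> (1,0), length = 1
  seg 2: (1,0) -> (4,0), length = 3
  seg 3: (4,0) -> (4,-9), length = 9
  seg 4: (4,-9) -> (4,-13), length = 4
  seg 5: (4,-13) -> (4,-25), length = 12
  seg 6: (4,-25) -> (-9.435,-38.435), length = 19
  seg 7: (-9.435,-38.435) -> (-3.071,-44.799), length = 9
Total = 57

Answer: 57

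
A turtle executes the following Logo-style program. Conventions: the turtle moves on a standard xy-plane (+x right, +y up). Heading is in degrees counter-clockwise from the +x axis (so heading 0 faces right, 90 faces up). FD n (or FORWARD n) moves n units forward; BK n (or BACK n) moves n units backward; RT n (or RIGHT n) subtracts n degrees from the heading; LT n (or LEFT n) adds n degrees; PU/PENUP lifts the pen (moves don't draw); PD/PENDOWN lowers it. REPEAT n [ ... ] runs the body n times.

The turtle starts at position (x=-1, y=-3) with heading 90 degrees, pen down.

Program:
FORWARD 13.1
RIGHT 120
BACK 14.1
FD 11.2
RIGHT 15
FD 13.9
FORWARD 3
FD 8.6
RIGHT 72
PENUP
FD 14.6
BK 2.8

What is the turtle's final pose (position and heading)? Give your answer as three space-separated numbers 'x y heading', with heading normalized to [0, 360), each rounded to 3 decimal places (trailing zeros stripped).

Executing turtle program step by step:
Start: pos=(-1,-3), heading=90, pen down
FD 13.1: (-1,-3) -> (-1,10.1) [heading=90, draw]
RT 120: heading 90 -> 330
BK 14.1: (-1,10.1) -> (-13.211,17.15) [heading=330, draw]
FD 11.2: (-13.211,17.15) -> (-3.511,11.55) [heading=330, draw]
RT 15: heading 330 -> 315
FD 13.9: (-3.511,11.55) -> (6.317,1.721) [heading=315, draw]
FD 3: (6.317,1.721) -> (8.439,-0.4) [heading=315, draw]
FD 8.6: (8.439,-0.4) -> (14.52,-6.481) [heading=315, draw]
RT 72: heading 315 -> 243
PU: pen up
FD 14.6: (14.52,-6.481) -> (7.891,-19.49) [heading=243, move]
BK 2.8: (7.891,-19.49) -> (9.163,-16.995) [heading=243, move]
Final: pos=(9.163,-16.995), heading=243, 6 segment(s) drawn

Answer: 9.163 -16.995 243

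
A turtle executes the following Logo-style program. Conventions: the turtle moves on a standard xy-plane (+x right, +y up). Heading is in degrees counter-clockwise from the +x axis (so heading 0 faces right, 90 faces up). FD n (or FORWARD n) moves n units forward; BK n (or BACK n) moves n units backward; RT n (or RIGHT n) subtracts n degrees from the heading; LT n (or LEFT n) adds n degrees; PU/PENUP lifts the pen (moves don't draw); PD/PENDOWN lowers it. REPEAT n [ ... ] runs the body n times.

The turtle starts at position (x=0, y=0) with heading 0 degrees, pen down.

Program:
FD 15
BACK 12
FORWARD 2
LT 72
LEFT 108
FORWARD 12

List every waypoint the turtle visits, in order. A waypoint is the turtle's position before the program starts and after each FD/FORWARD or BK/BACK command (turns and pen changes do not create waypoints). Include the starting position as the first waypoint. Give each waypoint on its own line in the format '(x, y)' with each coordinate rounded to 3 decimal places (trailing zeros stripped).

Answer: (0, 0)
(15, 0)
(3, 0)
(5, 0)
(-7, 0)

Derivation:
Executing turtle program step by step:
Start: pos=(0,0), heading=0, pen down
FD 15: (0,0) -> (15,0) [heading=0, draw]
BK 12: (15,0) -> (3,0) [heading=0, draw]
FD 2: (3,0) -> (5,0) [heading=0, draw]
LT 72: heading 0 -> 72
LT 108: heading 72 -> 180
FD 12: (5,0) -> (-7,0) [heading=180, draw]
Final: pos=(-7,0), heading=180, 4 segment(s) drawn
Waypoints (5 total):
(0, 0)
(15, 0)
(3, 0)
(5, 0)
(-7, 0)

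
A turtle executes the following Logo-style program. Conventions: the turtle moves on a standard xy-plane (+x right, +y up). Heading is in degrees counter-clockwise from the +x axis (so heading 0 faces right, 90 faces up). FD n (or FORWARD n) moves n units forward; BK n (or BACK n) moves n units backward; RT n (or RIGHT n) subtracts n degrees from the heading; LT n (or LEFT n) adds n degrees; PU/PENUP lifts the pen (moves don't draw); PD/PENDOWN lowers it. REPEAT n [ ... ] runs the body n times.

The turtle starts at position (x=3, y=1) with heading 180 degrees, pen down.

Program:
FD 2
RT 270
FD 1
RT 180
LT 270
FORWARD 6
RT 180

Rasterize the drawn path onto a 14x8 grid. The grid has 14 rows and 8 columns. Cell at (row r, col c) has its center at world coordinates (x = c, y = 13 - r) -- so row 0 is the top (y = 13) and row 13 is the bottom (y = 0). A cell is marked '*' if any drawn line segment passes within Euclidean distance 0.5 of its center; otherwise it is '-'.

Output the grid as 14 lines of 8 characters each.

Answer: --------
--------
--------
--------
--------
--------
--------
--------
--------
--------
--------
--------
-***----
-*******

Derivation:
Segment 0: (3,1) -> (1,1)
Segment 1: (1,1) -> (1,0)
Segment 2: (1,0) -> (7,0)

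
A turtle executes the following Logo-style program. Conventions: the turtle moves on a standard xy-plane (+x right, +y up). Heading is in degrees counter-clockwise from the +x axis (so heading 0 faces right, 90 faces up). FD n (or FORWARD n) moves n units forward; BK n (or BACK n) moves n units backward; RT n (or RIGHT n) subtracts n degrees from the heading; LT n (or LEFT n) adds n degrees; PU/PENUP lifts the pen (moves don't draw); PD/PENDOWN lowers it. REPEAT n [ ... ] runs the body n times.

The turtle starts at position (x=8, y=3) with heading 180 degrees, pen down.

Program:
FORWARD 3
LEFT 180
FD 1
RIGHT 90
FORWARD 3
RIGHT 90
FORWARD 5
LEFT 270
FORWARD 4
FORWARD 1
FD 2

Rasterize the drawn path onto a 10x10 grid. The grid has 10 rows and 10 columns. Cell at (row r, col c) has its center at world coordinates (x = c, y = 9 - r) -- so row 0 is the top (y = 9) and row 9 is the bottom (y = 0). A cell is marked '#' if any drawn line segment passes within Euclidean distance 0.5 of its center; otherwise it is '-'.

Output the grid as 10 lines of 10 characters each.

Answer: ----------
----------
-#--------
-#--------
-#--------
-#--------
-#---####-
-#----#---
-#----#---
-######---

Derivation:
Segment 0: (8,3) -> (5,3)
Segment 1: (5,3) -> (6,3)
Segment 2: (6,3) -> (6,0)
Segment 3: (6,0) -> (1,0)
Segment 4: (1,0) -> (1,4)
Segment 5: (1,4) -> (1,5)
Segment 6: (1,5) -> (1,7)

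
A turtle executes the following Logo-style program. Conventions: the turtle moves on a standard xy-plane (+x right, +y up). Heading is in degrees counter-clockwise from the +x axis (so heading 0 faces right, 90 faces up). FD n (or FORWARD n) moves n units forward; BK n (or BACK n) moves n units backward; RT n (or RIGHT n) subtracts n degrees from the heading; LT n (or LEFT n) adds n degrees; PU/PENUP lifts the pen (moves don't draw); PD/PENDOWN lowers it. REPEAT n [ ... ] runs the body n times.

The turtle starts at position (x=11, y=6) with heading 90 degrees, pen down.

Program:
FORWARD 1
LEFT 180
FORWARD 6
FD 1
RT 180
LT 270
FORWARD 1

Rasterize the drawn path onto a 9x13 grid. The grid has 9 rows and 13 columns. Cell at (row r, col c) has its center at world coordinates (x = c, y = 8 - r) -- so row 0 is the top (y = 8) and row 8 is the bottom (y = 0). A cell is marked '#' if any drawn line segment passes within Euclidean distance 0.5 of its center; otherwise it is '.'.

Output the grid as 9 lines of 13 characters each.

Segment 0: (11,6) -> (11,7)
Segment 1: (11,7) -> (11,1)
Segment 2: (11,1) -> (11,0)
Segment 3: (11,0) -> (12,-0)

Answer: .............
...........#.
...........#.
...........#.
...........#.
...........#.
...........#.
...........#.
...........##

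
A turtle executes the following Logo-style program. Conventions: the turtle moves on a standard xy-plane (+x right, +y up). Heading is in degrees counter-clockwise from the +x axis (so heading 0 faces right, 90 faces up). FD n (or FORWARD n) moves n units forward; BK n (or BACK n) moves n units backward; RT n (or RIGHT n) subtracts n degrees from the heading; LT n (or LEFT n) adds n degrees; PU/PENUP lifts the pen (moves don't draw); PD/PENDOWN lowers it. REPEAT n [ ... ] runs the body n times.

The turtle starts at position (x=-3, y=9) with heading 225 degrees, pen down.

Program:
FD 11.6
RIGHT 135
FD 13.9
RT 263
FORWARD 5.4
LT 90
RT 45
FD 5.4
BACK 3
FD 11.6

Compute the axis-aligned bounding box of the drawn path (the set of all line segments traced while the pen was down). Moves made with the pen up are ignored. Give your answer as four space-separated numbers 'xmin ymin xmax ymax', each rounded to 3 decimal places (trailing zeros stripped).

Executing turtle program step by step:
Start: pos=(-3,9), heading=225, pen down
FD 11.6: (-3,9) -> (-11.202,0.798) [heading=225, draw]
RT 135: heading 225 -> 90
FD 13.9: (-11.202,0.798) -> (-11.202,14.698) [heading=90, draw]
RT 263: heading 90 -> 187
FD 5.4: (-11.202,14.698) -> (-16.562,14.039) [heading=187, draw]
LT 90: heading 187 -> 277
RT 45: heading 277 -> 232
FD 5.4: (-16.562,14.039) -> (-19.887,9.784) [heading=232, draw]
BK 3: (-19.887,9.784) -> (-18.04,12.148) [heading=232, draw]
FD 11.6: (-18.04,12.148) -> (-25.181,3.007) [heading=232, draw]
Final: pos=(-25.181,3.007), heading=232, 6 segment(s) drawn

Segment endpoints: x in {-25.181, -19.887, -18.04, -16.562, -11.202, -3}, y in {0.798, 3.007, 9, 9.784, 12.148, 14.039, 14.698}
xmin=-25.181, ymin=0.798, xmax=-3, ymax=14.698

Answer: -25.181 0.798 -3 14.698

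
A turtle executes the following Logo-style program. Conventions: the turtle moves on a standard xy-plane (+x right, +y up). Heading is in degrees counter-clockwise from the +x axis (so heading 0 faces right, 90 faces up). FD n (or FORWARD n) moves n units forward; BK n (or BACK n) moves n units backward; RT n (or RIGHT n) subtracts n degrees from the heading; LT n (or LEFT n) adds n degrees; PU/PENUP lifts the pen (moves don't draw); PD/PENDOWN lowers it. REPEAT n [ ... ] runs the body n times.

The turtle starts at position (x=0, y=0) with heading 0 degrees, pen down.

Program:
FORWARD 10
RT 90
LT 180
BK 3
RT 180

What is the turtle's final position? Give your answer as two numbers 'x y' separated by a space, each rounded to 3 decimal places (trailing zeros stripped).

Answer: 10 -3

Derivation:
Executing turtle program step by step:
Start: pos=(0,0), heading=0, pen down
FD 10: (0,0) -> (10,0) [heading=0, draw]
RT 90: heading 0 -> 270
LT 180: heading 270 -> 90
BK 3: (10,0) -> (10,-3) [heading=90, draw]
RT 180: heading 90 -> 270
Final: pos=(10,-3), heading=270, 2 segment(s) drawn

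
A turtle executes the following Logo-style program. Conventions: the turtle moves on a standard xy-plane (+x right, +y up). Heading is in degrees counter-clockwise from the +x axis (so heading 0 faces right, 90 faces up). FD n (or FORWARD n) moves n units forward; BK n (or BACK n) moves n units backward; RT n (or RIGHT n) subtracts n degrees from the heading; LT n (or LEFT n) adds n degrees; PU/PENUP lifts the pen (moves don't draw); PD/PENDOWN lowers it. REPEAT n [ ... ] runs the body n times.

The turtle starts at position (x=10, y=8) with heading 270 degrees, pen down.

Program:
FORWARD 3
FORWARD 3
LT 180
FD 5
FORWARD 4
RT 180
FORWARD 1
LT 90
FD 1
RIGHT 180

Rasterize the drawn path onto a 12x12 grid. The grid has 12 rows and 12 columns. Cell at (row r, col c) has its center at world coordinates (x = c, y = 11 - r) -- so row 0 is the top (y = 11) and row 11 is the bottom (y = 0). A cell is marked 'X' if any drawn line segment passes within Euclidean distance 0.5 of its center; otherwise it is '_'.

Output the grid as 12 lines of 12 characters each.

Answer: __________X_
__________XX
__________X_
__________X_
__________X_
__________X_
__________X_
__________X_
__________X_
__________X_
____________
____________

Derivation:
Segment 0: (10,8) -> (10,5)
Segment 1: (10,5) -> (10,2)
Segment 2: (10,2) -> (10,7)
Segment 3: (10,7) -> (10,11)
Segment 4: (10,11) -> (10,10)
Segment 5: (10,10) -> (11,10)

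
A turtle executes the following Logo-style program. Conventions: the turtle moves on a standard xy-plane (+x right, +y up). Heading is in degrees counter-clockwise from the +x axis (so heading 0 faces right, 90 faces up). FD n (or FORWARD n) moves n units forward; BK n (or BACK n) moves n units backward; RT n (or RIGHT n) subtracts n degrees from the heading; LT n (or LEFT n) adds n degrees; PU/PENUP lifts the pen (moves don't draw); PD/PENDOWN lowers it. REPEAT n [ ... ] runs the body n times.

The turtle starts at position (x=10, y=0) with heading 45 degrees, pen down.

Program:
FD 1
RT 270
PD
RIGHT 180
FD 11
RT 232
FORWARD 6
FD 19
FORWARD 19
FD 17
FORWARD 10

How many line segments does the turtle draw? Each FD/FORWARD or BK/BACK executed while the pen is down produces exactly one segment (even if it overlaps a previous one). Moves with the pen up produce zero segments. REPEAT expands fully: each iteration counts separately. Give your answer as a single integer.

Answer: 7

Derivation:
Executing turtle program step by step:
Start: pos=(10,0), heading=45, pen down
FD 1: (10,0) -> (10.707,0.707) [heading=45, draw]
RT 270: heading 45 -> 135
PD: pen down
RT 180: heading 135 -> 315
FD 11: (10.707,0.707) -> (18.485,-7.071) [heading=315, draw]
RT 232: heading 315 -> 83
FD 6: (18.485,-7.071) -> (19.216,-1.116) [heading=83, draw]
FD 19: (19.216,-1.116) -> (21.532,17.743) [heading=83, draw]
FD 19: (21.532,17.743) -> (23.848,36.601) [heading=83, draw]
FD 17: (23.848,36.601) -> (25.919,53.474) [heading=83, draw]
FD 10: (25.919,53.474) -> (27.138,63.4) [heading=83, draw]
Final: pos=(27.138,63.4), heading=83, 7 segment(s) drawn
Segments drawn: 7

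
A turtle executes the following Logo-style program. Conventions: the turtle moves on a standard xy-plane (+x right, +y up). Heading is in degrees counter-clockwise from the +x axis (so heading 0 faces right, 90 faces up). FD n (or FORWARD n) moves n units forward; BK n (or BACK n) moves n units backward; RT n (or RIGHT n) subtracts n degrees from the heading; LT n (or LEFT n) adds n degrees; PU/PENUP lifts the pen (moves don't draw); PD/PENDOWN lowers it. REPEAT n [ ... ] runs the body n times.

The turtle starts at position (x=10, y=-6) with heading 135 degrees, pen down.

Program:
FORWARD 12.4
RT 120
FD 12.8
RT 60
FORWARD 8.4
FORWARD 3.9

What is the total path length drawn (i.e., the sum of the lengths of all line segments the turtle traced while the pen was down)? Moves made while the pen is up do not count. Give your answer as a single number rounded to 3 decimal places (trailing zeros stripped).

Answer: 37.5

Derivation:
Executing turtle program step by step:
Start: pos=(10,-6), heading=135, pen down
FD 12.4: (10,-6) -> (1.232,2.768) [heading=135, draw]
RT 120: heading 135 -> 15
FD 12.8: (1.232,2.768) -> (13.596,6.081) [heading=15, draw]
RT 60: heading 15 -> 315
FD 8.4: (13.596,6.081) -> (19.535,0.141) [heading=315, draw]
FD 3.9: (19.535,0.141) -> (22.293,-2.616) [heading=315, draw]
Final: pos=(22.293,-2.616), heading=315, 4 segment(s) drawn

Segment lengths:
  seg 1: (10,-6) -> (1.232,2.768), length = 12.4
  seg 2: (1.232,2.768) -> (13.596,6.081), length = 12.8
  seg 3: (13.596,6.081) -> (19.535,0.141), length = 8.4
  seg 4: (19.535,0.141) -> (22.293,-2.616), length = 3.9
Total = 37.5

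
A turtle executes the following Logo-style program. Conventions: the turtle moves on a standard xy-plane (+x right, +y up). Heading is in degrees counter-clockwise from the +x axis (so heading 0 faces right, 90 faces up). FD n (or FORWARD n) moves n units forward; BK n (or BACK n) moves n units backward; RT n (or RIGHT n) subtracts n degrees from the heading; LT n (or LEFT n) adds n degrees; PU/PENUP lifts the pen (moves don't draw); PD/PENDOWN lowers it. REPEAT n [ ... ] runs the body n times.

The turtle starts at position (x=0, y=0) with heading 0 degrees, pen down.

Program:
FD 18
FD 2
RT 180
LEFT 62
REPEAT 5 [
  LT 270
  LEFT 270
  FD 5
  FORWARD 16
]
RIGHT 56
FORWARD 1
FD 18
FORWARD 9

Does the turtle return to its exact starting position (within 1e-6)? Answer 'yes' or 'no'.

Answer: no

Derivation:
Executing turtle program step by step:
Start: pos=(0,0), heading=0, pen down
FD 18: (0,0) -> (18,0) [heading=0, draw]
FD 2: (18,0) -> (20,0) [heading=0, draw]
RT 180: heading 0 -> 180
LT 62: heading 180 -> 242
REPEAT 5 [
  -- iteration 1/5 --
  LT 270: heading 242 -> 152
  LT 270: heading 152 -> 62
  FD 5: (20,0) -> (22.347,4.415) [heading=62, draw]
  FD 16: (22.347,4.415) -> (29.859,18.542) [heading=62, draw]
  -- iteration 2/5 --
  LT 270: heading 62 -> 332
  LT 270: heading 332 -> 242
  FD 5: (29.859,18.542) -> (27.512,14.127) [heading=242, draw]
  FD 16: (27.512,14.127) -> (20,0) [heading=242, draw]
  -- iteration 3/5 --
  LT 270: heading 242 -> 152
  LT 270: heading 152 -> 62
  FD 5: (20,0) -> (22.347,4.415) [heading=62, draw]
  FD 16: (22.347,4.415) -> (29.859,18.542) [heading=62, draw]
  -- iteration 4/5 --
  LT 270: heading 62 -> 332
  LT 270: heading 332 -> 242
  FD 5: (29.859,18.542) -> (27.512,14.127) [heading=242, draw]
  FD 16: (27.512,14.127) -> (20,0) [heading=242, draw]
  -- iteration 5/5 --
  LT 270: heading 242 -> 152
  LT 270: heading 152 -> 62
  FD 5: (20,0) -> (22.347,4.415) [heading=62, draw]
  FD 16: (22.347,4.415) -> (29.859,18.542) [heading=62, draw]
]
RT 56: heading 62 -> 6
FD 1: (29.859,18.542) -> (30.853,18.646) [heading=6, draw]
FD 18: (30.853,18.646) -> (48.755,20.528) [heading=6, draw]
FD 9: (48.755,20.528) -> (57.706,21.469) [heading=6, draw]
Final: pos=(57.706,21.469), heading=6, 15 segment(s) drawn

Start position: (0, 0)
Final position: (57.706, 21.469)
Distance = 61.57; >= 1e-6 -> NOT closed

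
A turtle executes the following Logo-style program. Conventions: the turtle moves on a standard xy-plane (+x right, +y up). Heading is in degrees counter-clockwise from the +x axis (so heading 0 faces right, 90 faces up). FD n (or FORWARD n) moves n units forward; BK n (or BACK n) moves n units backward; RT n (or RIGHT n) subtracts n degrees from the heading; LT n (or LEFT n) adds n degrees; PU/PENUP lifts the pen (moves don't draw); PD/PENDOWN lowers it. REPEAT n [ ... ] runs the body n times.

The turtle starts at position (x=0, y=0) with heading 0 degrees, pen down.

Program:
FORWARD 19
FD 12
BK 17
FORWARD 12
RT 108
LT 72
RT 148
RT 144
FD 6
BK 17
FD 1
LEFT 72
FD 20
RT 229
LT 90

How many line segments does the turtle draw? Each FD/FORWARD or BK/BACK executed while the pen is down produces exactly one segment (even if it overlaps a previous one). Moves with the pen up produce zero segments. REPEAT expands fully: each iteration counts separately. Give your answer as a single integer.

Executing turtle program step by step:
Start: pos=(0,0), heading=0, pen down
FD 19: (0,0) -> (19,0) [heading=0, draw]
FD 12: (19,0) -> (31,0) [heading=0, draw]
BK 17: (31,0) -> (14,0) [heading=0, draw]
FD 12: (14,0) -> (26,0) [heading=0, draw]
RT 108: heading 0 -> 252
LT 72: heading 252 -> 324
RT 148: heading 324 -> 176
RT 144: heading 176 -> 32
FD 6: (26,0) -> (31.088,3.18) [heading=32, draw]
BK 17: (31.088,3.18) -> (16.671,-5.829) [heading=32, draw]
FD 1: (16.671,-5.829) -> (17.52,-5.299) [heading=32, draw]
LT 72: heading 32 -> 104
FD 20: (17.52,-5.299) -> (12.681,14.107) [heading=104, draw]
RT 229: heading 104 -> 235
LT 90: heading 235 -> 325
Final: pos=(12.681,14.107), heading=325, 8 segment(s) drawn
Segments drawn: 8

Answer: 8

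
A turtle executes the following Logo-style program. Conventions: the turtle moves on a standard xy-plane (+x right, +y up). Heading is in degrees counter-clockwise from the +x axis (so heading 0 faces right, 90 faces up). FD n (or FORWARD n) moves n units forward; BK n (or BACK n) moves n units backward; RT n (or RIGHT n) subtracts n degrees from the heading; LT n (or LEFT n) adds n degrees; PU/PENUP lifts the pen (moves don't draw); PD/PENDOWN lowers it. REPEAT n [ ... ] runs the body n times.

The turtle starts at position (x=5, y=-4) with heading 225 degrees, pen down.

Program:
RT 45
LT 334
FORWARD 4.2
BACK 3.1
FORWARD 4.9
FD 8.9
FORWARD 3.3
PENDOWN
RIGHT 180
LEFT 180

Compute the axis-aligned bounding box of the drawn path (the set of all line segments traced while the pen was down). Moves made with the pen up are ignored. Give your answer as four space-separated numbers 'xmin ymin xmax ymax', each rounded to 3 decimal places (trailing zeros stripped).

Answer: -11.358 -4 5 3.978

Derivation:
Executing turtle program step by step:
Start: pos=(5,-4), heading=225, pen down
RT 45: heading 225 -> 180
LT 334: heading 180 -> 154
FD 4.2: (5,-4) -> (1.225,-2.159) [heading=154, draw]
BK 3.1: (1.225,-2.159) -> (4.011,-3.518) [heading=154, draw]
FD 4.9: (4.011,-3.518) -> (-0.393,-1.37) [heading=154, draw]
FD 8.9: (-0.393,-1.37) -> (-8.392,2.532) [heading=154, draw]
FD 3.3: (-8.392,2.532) -> (-11.358,3.978) [heading=154, draw]
PD: pen down
RT 180: heading 154 -> 334
LT 180: heading 334 -> 154
Final: pos=(-11.358,3.978), heading=154, 5 segment(s) drawn

Segment endpoints: x in {-11.358, -8.392, -0.393, 1.225, 4.011, 5}, y in {-4, -3.518, -2.159, -1.37, 2.532, 3.978}
xmin=-11.358, ymin=-4, xmax=5, ymax=3.978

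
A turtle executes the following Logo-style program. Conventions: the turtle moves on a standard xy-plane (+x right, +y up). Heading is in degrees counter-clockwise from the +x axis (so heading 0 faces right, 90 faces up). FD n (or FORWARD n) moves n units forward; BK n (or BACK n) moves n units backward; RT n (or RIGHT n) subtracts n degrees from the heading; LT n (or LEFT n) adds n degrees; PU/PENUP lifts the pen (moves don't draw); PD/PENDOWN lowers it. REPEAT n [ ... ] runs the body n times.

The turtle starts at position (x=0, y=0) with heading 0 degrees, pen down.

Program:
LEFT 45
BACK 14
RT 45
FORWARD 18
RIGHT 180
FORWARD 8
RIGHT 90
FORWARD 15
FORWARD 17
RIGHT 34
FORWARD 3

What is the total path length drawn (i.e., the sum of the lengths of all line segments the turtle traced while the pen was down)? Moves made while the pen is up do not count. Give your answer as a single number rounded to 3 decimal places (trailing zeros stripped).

Executing turtle program step by step:
Start: pos=(0,0), heading=0, pen down
LT 45: heading 0 -> 45
BK 14: (0,0) -> (-9.899,-9.899) [heading=45, draw]
RT 45: heading 45 -> 0
FD 18: (-9.899,-9.899) -> (8.101,-9.899) [heading=0, draw]
RT 180: heading 0 -> 180
FD 8: (8.101,-9.899) -> (0.101,-9.899) [heading=180, draw]
RT 90: heading 180 -> 90
FD 15: (0.101,-9.899) -> (0.101,5.101) [heading=90, draw]
FD 17: (0.101,5.101) -> (0.101,22.101) [heading=90, draw]
RT 34: heading 90 -> 56
FD 3: (0.101,22.101) -> (1.778,24.588) [heading=56, draw]
Final: pos=(1.778,24.588), heading=56, 6 segment(s) drawn

Segment lengths:
  seg 1: (0,0) -> (-9.899,-9.899), length = 14
  seg 2: (-9.899,-9.899) -> (8.101,-9.899), length = 18
  seg 3: (8.101,-9.899) -> (0.101,-9.899), length = 8
  seg 4: (0.101,-9.899) -> (0.101,5.101), length = 15
  seg 5: (0.101,5.101) -> (0.101,22.101), length = 17
  seg 6: (0.101,22.101) -> (1.778,24.588), length = 3
Total = 75

Answer: 75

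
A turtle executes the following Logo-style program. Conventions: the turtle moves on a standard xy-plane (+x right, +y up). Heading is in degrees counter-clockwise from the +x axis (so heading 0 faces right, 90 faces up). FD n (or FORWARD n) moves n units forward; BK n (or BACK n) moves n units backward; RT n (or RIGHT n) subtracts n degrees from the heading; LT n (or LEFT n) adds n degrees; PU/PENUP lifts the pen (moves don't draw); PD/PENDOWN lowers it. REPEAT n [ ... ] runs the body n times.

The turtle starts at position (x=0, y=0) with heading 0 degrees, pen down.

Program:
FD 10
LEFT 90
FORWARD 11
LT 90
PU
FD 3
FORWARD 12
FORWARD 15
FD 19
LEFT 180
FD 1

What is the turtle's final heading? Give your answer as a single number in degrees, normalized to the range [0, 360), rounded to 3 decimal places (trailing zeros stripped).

Executing turtle program step by step:
Start: pos=(0,0), heading=0, pen down
FD 10: (0,0) -> (10,0) [heading=0, draw]
LT 90: heading 0 -> 90
FD 11: (10,0) -> (10,11) [heading=90, draw]
LT 90: heading 90 -> 180
PU: pen up
FD 3: (10,11) -> (7,11) [heading=180, move]
FD 12: (7,11) -> (-5,11) [heading=180, move]
FD 15: (-5,11) -> (-20,11) [heading=180, move]
FD 19: (-20,11) -> (-39,11) [heading=180, move]
LT 180: heading 180 -> 0
FD 1: (-39,11) -> (-38,11) [heading=0, move]
Final: pos=(-38,11), heading=0, 2 segment(s) drawn

Answer: 0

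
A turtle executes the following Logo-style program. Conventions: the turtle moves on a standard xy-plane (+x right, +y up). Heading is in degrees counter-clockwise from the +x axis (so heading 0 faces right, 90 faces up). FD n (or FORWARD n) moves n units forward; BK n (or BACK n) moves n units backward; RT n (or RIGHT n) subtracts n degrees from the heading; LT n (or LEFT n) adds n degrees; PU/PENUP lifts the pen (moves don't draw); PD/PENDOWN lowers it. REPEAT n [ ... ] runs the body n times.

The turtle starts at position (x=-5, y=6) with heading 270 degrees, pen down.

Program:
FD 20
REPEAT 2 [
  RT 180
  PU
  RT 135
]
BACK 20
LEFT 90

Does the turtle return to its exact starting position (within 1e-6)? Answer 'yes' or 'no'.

Answer: no

Derivation:
Executing turtle program step by step:
Start: pos=(-5,6), heading=270, pen down
FD 20: (-5,6) -> (-5,-14) [heading=270, draw]
REPEAT 2 [
  -- iteration 1/2 --
  RT 180: heading 270 -> 90
  PU: pen up
  RT 135: heading 90 -> 315
  -- iteration 2/2 --
  RT 180: heading 315 -> 135
  PU: pen up
  RT 135: heading 135 -> 0
]
BK 20: (-5,-14) -> (-25,-14) [heading=0, move]
LT 90: heading 0 -> 90
Final: pos=(-25,-14), heading=90, 1 segment(s) drawn

Start position: (-5, 6)
Final position: (-25, -14)
Distance = 28.284; >= 1e-6 -> NOT closed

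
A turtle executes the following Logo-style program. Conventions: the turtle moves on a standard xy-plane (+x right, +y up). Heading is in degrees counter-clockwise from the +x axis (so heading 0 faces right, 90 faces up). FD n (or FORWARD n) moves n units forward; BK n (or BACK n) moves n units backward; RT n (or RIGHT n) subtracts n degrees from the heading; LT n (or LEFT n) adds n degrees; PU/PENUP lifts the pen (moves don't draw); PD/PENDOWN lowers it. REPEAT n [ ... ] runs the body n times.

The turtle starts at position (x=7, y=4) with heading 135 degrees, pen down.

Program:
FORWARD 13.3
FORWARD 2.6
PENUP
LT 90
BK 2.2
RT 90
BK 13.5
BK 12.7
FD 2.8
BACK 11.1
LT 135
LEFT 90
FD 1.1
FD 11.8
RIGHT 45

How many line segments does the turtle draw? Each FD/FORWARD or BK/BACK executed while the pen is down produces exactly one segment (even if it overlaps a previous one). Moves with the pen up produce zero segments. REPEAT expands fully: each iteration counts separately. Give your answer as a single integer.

Executing turtle program step by step:
Start: pos=(7,4), heading=135, pen down
FD 13.3: (7,4) -> (-2.405,13.405) [heading=135, draw]
FD 2.6: (-2.405,13.405) -> (-4.243,15.243) [heading=135, draw]
PU: pen up
LT 90: heading 135 -> 225
BK 2.2: (-4.243,15.243) -> (-2.687,16.799) [heading=225, move]
RT 90: heading 225 -> 135
BK 13.5: (-2.687,16.799) -> (6.859,7.253) [heading=135, move]
BK 12.7: (6.859,7.253) -> (15.839,-1.728) [heading=135, move]
FD 2.8: (15.839,-1.728) -> (13.859,0.252) [heading=135, move]
BK 11.1: (13.859,0.252) -> (21.708,-7.597) [heading=135, move]
LT 135: heading 135 -> 270
LT 90: heading 270 -> 0
FD 1.1: (21.708,-7.597) -> (22.808,-7.597) [heading=0, move]
FD 11.8: (22.808,-7.597) -> (34.608,-7.597) [heading=0, move]
RT 45: heading 0 -> 315
Final: pos=(34.608,-7.597), heading=315, 2 segment(s) drawn
Segments drawn: 2

Answer: 2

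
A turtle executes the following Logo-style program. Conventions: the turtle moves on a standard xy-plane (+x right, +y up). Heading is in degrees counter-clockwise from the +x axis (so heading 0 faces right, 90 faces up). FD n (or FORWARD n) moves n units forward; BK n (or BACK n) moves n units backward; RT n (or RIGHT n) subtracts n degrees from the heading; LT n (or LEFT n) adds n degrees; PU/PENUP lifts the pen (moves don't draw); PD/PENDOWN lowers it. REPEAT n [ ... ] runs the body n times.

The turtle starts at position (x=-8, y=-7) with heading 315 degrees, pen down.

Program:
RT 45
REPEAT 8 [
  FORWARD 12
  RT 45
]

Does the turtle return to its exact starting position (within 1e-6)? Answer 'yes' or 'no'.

Answer: yes

Derivation:
Executing turtle program step by step:
Start: pos=(-8,-7), heading=315, pen down
RT 45: heading 315 -> 270
REPEAT 8 [
  -- iteration 1/8 --
  FD 12: (-8,-7) -> (-8,-19) [heading=270, draw]
  RT 45: heading 270 -> 225
  -- iteration 2/8 --
  FD 12: (-8,-19) -> (-16.485,-27.485) [heading=225, draw]
  RT 45: heading 225 -> 180
  -- iteration 3/8 --
  FD 12: (-16.485,-27.485) -> (-28.485,-27.485) [heading=180, draw]
  RT 45: heading 180 -> 135
  -- iteration 4/8 --
  FD 12: (-28.485,-27.485) -> (-36.971,-19) [heading=135, draw]
  RT 45: heading 135 -> 90
  -- iteration 5/8 --
  FD 12: (-36.971,-19) -> (-36.971,-7) [heading=90, draw]
  RT 45: heading 90 -> 45
  -- iteration 6/8 --
  FD 12: (-36.971,-7) -> (-28.485,1.485) [heading=45, draw]
  RT 45: heading 45 -> 0
  -- iteration 7/8 --
  FD 12: (-28.485,1.485) -> (-16.485,1.485) [heading=0, draw]
  RT 45: heading 0 -> 315
  -- iteration 8/8 --
  FD 12: (-16.485,1.485) -> (-8,-7) [heading=315, draw]
  RT 45: heading 315 -> 270
]
Final: pos=(-8,-7), heading=270, 8 segment(s) drawn

Start position: (-8, -7)
Final position: (-8, -7)
Distance = 0; < 1e-6 -> CLOSED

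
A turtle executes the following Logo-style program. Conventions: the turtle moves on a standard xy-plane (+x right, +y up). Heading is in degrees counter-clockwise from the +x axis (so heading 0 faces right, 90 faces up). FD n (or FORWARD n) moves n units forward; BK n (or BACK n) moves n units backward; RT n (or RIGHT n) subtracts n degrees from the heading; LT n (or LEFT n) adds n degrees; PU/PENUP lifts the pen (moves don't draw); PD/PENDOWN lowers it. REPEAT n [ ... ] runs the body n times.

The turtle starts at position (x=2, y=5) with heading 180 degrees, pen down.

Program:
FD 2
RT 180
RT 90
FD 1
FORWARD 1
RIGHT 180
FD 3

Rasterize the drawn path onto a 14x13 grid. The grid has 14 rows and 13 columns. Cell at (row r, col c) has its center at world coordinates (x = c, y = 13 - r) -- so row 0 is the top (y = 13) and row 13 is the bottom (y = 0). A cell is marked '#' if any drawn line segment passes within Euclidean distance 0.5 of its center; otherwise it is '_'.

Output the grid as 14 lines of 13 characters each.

Segment 0: (2,5) -> (0,5)
Segment 1: (0,5) -> (0,4)
Segment 2: (0,4) -> (0,3)
Segment 3: (0,3) -> (-0,6)

Answer: _____________
_____________
_____________
_____________
_____________
_____________
_____________
#____________
###__________
#____________
#____________
_____________
_____________
_____________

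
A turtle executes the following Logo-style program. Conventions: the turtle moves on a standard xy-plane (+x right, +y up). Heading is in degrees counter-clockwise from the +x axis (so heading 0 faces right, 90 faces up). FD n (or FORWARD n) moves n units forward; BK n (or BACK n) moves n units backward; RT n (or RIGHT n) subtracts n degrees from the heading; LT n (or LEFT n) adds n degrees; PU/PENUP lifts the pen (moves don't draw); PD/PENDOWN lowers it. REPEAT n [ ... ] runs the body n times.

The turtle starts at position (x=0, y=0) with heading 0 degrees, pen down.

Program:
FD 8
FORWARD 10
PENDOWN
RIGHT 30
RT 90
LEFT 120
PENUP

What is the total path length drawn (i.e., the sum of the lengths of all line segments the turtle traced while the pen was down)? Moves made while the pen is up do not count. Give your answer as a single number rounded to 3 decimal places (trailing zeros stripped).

Answer: 18

Derivation:
Executing turtle program step by step:
Start: pos=(0,0), heading=0, pen down
FD 8: (0,0) -> (8,0) [heading=0, draw]
FD 10: (8,0) -> (18,0) [heading=0, draw]
PD: pen down
RT 30: heading 0 -> 330
RT 90: heading 330 -> 240
LT 120: heading 240 -> 0
PU: pen up
Final: pos=(18,0), heading=0, 2 segment(s) drawn

Segment lengths:
  seg 1: (0,0) -> (8,0), length = 8
  seg 2: (8,0) -> (18,0), length = 10
Total = 18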